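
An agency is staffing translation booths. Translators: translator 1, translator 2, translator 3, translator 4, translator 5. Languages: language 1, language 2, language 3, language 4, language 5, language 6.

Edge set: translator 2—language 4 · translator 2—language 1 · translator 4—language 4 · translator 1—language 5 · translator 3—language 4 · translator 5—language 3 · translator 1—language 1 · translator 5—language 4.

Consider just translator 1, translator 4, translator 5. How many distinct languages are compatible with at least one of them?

The union of neighbours of {translator 1, translator 4, translator 5} is {language 1, language 3, language 4, language 5}, which has 4 elements.
Since |N(S)| = 4 ≥ |S| = 3, Hall's condition holds for this subset.

4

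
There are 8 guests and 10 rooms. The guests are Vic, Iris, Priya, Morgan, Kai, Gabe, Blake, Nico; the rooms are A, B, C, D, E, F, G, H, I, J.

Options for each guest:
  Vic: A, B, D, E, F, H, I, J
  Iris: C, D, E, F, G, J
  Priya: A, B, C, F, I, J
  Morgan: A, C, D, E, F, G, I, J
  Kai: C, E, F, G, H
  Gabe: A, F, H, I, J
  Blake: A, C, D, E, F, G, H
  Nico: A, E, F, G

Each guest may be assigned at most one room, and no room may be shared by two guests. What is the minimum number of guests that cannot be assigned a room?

A valid assignment of size 8: Vic-J, Iris-G, Priya-B, Morgan-D, Kai-F, Gabe-H, Blake-A, Nico-E.
All 8 guests are matched, so no larger matching exists.
That matches 8 of the 8, leaving 0 unmatched; no matching can do better.

0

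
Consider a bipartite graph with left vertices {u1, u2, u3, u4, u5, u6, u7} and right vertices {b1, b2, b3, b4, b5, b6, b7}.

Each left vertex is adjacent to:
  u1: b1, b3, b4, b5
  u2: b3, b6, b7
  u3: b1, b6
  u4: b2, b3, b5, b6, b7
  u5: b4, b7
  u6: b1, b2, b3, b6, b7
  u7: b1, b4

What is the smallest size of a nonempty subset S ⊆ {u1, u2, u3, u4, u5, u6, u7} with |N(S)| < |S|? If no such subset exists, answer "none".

A matching saturating every left vertex exists, for instance u1→b5, u2→b3, u3→b6, u4→b2, u5→b7, u6→b1, u7→b4.
By Hall's marriage theorem, this means |N(S)| ≥ |S| for every subset S, so no violating subset exists.

none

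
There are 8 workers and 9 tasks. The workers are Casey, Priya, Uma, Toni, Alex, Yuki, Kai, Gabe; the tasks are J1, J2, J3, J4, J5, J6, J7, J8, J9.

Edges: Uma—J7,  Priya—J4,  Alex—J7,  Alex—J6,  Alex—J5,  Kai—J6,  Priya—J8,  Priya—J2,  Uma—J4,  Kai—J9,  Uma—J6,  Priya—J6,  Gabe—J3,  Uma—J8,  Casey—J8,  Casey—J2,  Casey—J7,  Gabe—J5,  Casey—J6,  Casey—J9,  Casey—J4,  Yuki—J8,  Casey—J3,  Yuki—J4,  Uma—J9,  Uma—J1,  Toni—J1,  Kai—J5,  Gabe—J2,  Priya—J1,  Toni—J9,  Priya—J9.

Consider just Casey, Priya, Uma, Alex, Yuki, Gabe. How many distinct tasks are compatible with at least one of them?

The union of neighbours of {Casey, Priya, Uma, Alex, Yuki, Gabe} is {J1, J2, J3, J4, J5, J6, J7, J8, J9}, which has 9 elements.
Since |N(S)| = 9 ≥ |S| = 6, Hall's condition holds for this subset.

9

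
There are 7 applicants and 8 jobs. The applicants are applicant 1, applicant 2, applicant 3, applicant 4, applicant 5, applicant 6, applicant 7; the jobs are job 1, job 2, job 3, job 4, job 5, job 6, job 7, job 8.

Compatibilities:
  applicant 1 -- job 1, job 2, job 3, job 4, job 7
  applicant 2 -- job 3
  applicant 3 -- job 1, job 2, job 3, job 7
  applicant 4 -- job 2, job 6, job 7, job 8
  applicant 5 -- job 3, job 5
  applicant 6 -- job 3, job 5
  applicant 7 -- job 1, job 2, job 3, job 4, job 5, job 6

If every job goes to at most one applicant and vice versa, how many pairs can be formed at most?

A valid assignment of size 6: applicant 1-job 7, applicant 2-job 3, applicant 3-job 2, applicant 4-job 6, applicant 5-job 5, applicant 7-job 1.
The set {applicant 2, applicant 5, applicant 6} has only 2 neighbours ({job 3, job 5}), so by Hall's theorem at most 6 of the 7 applicants can be matched.

6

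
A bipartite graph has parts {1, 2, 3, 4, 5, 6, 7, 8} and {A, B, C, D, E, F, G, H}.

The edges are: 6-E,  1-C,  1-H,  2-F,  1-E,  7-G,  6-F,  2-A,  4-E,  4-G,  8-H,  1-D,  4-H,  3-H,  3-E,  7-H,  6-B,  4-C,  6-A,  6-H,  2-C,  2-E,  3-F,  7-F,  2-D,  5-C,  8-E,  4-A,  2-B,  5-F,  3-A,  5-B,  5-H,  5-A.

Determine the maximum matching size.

A valid assignment of size 8: 1-D, 2-F, 3-H, 4-C, 5-A, 6-B, 7-G, 8-E.
This saturates every left vertex, so 8 is the maximum.

8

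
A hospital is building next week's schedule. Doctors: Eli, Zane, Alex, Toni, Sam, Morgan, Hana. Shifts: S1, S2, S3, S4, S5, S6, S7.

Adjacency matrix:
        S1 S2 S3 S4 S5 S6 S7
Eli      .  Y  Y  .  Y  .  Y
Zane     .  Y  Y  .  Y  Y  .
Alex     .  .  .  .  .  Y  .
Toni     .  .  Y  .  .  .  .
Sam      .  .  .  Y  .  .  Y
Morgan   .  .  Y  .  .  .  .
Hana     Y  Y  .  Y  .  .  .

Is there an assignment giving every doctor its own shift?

The set {Toni, Morgan} has only 1 neighbour ({S3}), so by Hall's theorem at most 6 of the 7 doctors can be matched.
Hence no matching covers every doctor.

No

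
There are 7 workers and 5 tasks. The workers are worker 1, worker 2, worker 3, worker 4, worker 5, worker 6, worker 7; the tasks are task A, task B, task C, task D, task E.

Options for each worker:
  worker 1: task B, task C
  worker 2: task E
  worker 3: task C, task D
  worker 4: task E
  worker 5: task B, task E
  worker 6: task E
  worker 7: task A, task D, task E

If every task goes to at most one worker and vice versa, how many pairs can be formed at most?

5

A valid assignment of size 5: worker 1→task C, worker 2→task E, worker 3→task D, worker 5→task B, worker 7→task A.
The set {worker 2, worker 4, worker 6} has only 1 neighbour ({task E}), so by Hall's theorem at most 5 of the 7 workers can be matched.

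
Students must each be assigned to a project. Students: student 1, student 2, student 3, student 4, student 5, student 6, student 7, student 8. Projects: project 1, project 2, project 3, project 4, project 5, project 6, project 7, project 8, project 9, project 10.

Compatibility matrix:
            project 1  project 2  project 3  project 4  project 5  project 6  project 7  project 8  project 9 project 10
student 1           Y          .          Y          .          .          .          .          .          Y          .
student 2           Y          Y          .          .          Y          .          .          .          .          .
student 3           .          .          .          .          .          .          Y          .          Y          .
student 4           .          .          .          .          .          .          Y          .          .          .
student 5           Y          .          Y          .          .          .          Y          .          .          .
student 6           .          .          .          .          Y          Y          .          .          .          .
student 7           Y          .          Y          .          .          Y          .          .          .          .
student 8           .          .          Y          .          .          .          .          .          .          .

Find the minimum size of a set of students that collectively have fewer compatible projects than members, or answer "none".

Take S = {student 1, student 3, student 4, student 5, student 8}. Its neighbourhood is {project 1, project 3, project 7, project 9}, so |N(S)| = 4 < |S| = 5.
Every subset of size less than 5 has at least as many neighbours as members, so 5 is the minimum.

5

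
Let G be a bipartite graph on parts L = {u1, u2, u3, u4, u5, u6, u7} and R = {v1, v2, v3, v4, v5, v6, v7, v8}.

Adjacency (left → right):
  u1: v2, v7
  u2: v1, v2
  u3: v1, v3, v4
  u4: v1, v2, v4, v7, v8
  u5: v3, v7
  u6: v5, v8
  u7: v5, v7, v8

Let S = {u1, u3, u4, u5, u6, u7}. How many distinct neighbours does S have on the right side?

7

The union of neighbours of {u1, u3, u4, u5, u6, u7} is {v1, v2, v3, v4, v5, v7, v8}, which has 7 elements.
Since |N(S)| = 7 ≥ |S| = 6, Hall's condition holds for this subset.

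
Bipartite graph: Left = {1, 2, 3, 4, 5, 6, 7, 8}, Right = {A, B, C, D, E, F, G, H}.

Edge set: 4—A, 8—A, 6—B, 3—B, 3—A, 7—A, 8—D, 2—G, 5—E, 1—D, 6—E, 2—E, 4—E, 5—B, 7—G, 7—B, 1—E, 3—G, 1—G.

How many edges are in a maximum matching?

5

One maximum matching: 1–D, 2–E, 3–G, 4–A, 5–B.
The set {1, 2, 3, 4, 5, 6, 7, 8} has only 5 neighbours ({A, B, D, E, G}), so by Hall's theorem at most 5 of the 8 left vertices can be matched.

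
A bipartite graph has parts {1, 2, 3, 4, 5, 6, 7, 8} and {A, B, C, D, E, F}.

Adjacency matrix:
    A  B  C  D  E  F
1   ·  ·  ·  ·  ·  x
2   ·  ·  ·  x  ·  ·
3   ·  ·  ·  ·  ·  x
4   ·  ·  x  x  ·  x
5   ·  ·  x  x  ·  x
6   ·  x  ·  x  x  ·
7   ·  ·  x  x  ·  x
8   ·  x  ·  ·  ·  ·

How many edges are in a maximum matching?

A valid assignment of size 5: 1→F, 2→D, 4→C, 6→E, 8→B.
The set {1, 2, 3, 4, 5, 7} has only 3 neighbours ({C, D, F}), so by Hall's theorem at most 5 of the 8 left vertices can be matched.

5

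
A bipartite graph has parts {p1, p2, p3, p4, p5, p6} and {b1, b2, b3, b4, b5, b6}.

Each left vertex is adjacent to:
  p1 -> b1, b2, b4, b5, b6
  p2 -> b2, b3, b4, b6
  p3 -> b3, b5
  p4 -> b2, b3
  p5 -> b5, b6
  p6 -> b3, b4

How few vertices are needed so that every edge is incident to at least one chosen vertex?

6

A maximum matching has 6 edges (e.g. p1–b1, p2–b4, p3–b5, p4–b2, p5–b6, p6–b3).
By König's theorem the minimum vertex cover has the same size. One such cover is {p1, p2, p3, p4, p5, p6}.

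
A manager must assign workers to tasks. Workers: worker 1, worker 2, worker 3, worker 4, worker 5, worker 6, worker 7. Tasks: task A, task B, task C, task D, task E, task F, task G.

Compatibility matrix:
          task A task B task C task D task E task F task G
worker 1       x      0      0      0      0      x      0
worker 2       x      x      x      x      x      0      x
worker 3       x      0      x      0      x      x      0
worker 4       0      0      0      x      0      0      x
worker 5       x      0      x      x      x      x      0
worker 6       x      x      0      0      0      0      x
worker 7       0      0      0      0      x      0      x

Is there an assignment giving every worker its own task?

Yes

One maximum matching: worker 1–task A, worker 2–task D, worker 3–task F, worker 4–task G, worker 5–task C, worker 6–task B, worker 7–task E.
All 7 workers are covered.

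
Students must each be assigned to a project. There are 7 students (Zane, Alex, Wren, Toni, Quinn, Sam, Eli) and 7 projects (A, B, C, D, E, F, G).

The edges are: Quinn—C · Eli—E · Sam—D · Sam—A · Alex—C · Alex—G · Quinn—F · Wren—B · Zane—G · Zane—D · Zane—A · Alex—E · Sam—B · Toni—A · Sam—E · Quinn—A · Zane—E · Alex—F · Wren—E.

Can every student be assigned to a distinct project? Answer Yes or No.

Yes

One maximum matching: Zane→G, Alex→C, Wren→B, Toni→A, Quinn→F, Sam→D, Eli→E.
Every student is matched, so this is a perfect matching.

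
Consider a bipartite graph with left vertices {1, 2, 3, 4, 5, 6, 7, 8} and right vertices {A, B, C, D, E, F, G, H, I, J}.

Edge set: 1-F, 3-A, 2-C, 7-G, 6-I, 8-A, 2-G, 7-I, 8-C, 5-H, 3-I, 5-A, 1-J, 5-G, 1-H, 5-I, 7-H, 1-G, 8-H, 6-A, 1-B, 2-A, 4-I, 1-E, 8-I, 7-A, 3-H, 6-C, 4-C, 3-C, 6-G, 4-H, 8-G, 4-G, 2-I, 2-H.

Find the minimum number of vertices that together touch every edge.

6

A maximum matching has 6 edges (e.g. 1–J, 2–A, 3–H, 4–C, 5–G, 6–I).
By König's theorem the minimum vertex cover has the same size. One such cover is {1, A, C, G, H, I}.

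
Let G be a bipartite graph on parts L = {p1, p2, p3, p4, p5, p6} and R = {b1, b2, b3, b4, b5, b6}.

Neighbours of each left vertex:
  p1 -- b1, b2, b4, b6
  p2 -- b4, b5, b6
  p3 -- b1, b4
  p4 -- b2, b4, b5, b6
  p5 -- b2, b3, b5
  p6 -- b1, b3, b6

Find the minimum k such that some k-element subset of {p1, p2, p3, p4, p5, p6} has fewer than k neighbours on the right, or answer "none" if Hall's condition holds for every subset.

none

A matching saturating every left vertex exists, for instance p1→b4, p2→b6, p3→b1, p4→b5, p5→b2, p6→b3.
By Hall's marriage theorem, this means |N(S)| ≥ |S| for every subset S, so no violating subset exists.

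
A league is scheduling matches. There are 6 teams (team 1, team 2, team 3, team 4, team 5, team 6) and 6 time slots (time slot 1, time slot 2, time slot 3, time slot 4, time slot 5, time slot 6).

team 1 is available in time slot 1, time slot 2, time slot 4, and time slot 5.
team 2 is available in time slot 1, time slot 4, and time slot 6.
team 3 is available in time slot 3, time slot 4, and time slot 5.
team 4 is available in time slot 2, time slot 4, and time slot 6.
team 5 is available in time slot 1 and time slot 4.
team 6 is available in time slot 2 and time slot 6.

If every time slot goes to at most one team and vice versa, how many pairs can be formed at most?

6

A valid assignment of size 6: team 1-time slot 5, team 2-time slot 6, team 3-time slot 3, team 4-time slot 4, team 5-time slot 1, team 6-time slot 2.
All 6 teams are matched, so no larger matching exists.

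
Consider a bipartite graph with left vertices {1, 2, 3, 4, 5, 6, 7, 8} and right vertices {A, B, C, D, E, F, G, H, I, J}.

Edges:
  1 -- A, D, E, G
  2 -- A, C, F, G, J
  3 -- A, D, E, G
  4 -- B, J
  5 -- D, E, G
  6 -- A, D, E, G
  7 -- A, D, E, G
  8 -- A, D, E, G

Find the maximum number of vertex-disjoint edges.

One maximum matching: 1-G, 2-J, 3-A, 4-B, 5-D, 6-E.
The set {1, 3, 5, 6, 7, 8} has only 4 neighbours ({A, D, E, G}), so by Hall's theorem at most 6 of the 8 left vertices can be matched.

6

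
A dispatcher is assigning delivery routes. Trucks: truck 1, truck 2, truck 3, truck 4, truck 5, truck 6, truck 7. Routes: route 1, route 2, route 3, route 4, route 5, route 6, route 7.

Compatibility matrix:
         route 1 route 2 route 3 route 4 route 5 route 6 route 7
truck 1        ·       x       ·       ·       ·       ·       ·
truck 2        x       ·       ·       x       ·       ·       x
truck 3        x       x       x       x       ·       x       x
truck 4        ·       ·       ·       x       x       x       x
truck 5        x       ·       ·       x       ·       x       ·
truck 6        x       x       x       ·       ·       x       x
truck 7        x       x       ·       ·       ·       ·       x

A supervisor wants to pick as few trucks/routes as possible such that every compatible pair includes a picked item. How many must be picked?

7

The 7 edges truck 1–route 2, truck 2–route 4, truck 3–route 3, truck 4–route 5, truck 5–route 6, truck 6–route 1, truck 7–route 7 form a matching, so any vertex cover needs at least 7 vertices (one per matched edge).
Conversely {truck 1, truck 2, truck 3, truck 4, truck 5, truck 6, truck 7} meets every edge and has exactly 7 vertices, so 7 is optimal.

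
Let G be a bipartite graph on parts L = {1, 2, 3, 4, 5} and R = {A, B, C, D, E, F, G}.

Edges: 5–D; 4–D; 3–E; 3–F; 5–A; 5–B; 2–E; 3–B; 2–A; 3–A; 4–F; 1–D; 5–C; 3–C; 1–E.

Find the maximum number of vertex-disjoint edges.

5

One maximum matching: 1–D, 2–E, 3–A, 4–F, 5–B.
This saturates every left vertex, so 5 is the maximum.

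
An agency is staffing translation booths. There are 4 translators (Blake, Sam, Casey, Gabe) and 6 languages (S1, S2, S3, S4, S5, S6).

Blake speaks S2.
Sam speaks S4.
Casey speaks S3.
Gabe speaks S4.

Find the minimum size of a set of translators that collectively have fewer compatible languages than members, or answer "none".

Take S = {Sam, Gabe}. Its neighbourhood is {S4}, so |N(S)| = 1 < |S| = 2.
No single vertex violates Hall's condition since each has at least one neighbour, so 2 is the minimum.

2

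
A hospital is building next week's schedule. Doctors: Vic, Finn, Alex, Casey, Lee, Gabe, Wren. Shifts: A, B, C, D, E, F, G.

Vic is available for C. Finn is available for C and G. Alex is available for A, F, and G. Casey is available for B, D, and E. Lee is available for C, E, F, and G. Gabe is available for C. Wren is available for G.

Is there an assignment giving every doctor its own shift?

The set {Vic, Finn, Gabe, Wren} has only 2 neighbours ({C, G}), so by Hall's theorem at most 5 of the 7 doctors can be matched.
Hence no matching covers every doctor.

No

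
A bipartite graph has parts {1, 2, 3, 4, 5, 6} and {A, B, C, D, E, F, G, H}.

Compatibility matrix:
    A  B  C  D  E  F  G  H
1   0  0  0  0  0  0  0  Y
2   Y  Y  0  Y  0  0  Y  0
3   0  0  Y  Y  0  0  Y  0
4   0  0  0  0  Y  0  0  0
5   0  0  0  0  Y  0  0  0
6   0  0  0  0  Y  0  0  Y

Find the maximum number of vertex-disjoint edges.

4

For example, pair 1-H, 2-B, 3-G, 4-E.
The set {1, 4, 5, 6} has only 2 neighbours ({E, H}), so by Hall's theorem at most 4 of the 6 left vertices can be matched.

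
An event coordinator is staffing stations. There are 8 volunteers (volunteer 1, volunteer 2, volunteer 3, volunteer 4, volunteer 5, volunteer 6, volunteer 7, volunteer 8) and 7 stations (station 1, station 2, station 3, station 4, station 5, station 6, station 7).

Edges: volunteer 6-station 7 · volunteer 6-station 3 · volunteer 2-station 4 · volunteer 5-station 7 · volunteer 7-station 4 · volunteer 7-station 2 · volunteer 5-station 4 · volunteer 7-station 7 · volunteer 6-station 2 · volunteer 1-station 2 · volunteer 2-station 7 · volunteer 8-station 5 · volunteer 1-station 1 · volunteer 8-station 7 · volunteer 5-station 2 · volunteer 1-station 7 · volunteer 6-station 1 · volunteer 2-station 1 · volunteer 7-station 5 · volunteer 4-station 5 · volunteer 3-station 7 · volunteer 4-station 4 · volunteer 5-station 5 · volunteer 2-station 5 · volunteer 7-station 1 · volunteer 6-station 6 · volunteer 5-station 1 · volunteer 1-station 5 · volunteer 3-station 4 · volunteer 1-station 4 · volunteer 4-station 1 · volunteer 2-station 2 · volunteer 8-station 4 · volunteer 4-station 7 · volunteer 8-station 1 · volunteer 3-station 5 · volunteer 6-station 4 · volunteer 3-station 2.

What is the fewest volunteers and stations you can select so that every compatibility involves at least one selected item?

The 6 edges volunteer 1–station 1, volunteer 2–station 2, volunteer 3–station 4, volunteer 4–station 5, volunteer 5–station 7, volunteer 6–station 6 form a matching, so any vertex cover needs at least 6 vertices (one per matched edge).
Conversely {volunteer 6, station 1, station 2, station 4, station 5, station 7} meets every edge and has exactly 6 vertices, so 6 is optimal.

6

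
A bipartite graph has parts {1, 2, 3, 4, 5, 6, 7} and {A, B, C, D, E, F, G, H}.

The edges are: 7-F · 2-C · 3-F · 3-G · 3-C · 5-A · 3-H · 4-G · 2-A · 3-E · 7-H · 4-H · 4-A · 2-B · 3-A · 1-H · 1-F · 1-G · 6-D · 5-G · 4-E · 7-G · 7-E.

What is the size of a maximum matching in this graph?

7

For example, pair 1→F, 2→B, 3→A, 4→E, 5→G, 6→D, 7→H.
All 7 left vertices are matched, so no larger matching exists.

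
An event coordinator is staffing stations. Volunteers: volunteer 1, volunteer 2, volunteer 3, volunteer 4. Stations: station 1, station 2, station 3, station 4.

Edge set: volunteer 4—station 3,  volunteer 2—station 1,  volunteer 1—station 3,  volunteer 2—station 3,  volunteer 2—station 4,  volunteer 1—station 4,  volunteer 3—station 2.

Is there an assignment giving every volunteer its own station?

A valid assignment of size 4: volunteer 1–station 4, volunteer 2–station 1, volunteer 3–station 2, volunteer 4–station 3.
All 4 volunteers are covered.

Yes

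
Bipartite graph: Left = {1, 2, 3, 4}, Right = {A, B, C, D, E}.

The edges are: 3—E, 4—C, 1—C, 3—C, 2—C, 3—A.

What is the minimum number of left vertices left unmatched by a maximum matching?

2

One maximum matching: 1-C, 3-E.
The set {1, 2, 4} has only 1 neighbour ({C}), so by Hall's theorem at most 2 of the 4 left vertices can be matched.
That matches 2 of the 4, leaving 2 unmatched; no matching can do better.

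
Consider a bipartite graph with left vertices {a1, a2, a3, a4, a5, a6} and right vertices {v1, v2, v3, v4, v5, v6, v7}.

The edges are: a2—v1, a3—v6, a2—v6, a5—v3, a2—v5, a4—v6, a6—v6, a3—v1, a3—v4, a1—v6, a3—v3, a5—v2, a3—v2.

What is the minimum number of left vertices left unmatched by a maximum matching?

2

One maximum matching: a1–v6, a2–v1, a3–v3, a5–v2.
The set {a1, a4, a6} has only 1 neighbour ({v6}), so by Hall's theorem at most 4 of the 6 left vertices can be matched.
That matches 4 of the 6, leaving 2 unmatched; no matching can do better.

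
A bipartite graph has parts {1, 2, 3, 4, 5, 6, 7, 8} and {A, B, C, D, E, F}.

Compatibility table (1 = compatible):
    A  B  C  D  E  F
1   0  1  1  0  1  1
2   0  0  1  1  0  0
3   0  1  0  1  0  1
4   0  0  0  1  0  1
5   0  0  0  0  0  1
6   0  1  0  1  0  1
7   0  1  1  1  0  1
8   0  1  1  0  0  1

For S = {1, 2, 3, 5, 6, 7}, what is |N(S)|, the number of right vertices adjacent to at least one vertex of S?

5

The union of neighbours of {1, 2, 3, 5, 6, 7} is {B, C, D, E, F}, which has 5 elements.
Since |N(S)| = 5 < |S| = 6, Hall's condition fails for this subset.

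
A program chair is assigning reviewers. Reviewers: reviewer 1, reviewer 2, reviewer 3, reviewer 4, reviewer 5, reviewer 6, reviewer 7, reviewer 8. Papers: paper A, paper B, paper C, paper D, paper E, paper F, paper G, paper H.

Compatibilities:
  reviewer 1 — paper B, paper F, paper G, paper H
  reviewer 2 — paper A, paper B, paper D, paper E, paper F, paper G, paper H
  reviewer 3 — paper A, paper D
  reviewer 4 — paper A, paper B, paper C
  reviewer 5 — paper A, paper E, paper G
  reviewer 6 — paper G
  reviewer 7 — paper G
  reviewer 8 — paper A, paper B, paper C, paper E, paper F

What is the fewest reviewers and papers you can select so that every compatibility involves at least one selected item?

7

{reviewer 1, reviewer 2, reviewer 3, reviewer 4, reviewer 5, reviewer 8, paper G} is a vertex cover of size 7: every edge has an endpoint in this set.
No smaller cover exists because reviewer 1–paper H, reviewer 2–paper E, reviewer 3–paper D, reviewer 4–paper C, reviewer 5–paper A, reviewer 6–paper G, reviewer 8–paper B is a matching of size 7, and a cover must include an endpoint of each of these disjoint edges (König's theorem).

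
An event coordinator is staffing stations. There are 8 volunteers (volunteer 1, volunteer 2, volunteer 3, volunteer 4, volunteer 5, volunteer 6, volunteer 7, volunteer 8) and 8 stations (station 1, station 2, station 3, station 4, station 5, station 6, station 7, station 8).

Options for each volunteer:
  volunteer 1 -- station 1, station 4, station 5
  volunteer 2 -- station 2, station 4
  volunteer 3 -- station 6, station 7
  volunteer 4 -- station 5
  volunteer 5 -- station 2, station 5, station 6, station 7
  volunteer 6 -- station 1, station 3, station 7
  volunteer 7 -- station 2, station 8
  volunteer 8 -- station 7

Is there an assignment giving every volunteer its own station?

Yes

One maximum matching: volunteer 1-station 1, volunteer 2-station 4, volunteer 3-station 6, volunteer 4-station 5, volunteer 5-station 2, volunteer 6-station 3, volunteer 7-station 8, volunteer 8-station 7.
Every volunteer is matched, so this is a perfect matching.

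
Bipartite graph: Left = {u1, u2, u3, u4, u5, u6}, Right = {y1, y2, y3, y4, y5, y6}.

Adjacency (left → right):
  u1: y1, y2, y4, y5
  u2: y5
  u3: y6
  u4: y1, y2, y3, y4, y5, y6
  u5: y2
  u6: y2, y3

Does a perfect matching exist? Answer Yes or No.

For example, pair u1→y1, u2→y5, u3→y6, u4→y4, u5→y2, u6→y3.
Every left vertex is matched, so this is a perfect matching.

Yes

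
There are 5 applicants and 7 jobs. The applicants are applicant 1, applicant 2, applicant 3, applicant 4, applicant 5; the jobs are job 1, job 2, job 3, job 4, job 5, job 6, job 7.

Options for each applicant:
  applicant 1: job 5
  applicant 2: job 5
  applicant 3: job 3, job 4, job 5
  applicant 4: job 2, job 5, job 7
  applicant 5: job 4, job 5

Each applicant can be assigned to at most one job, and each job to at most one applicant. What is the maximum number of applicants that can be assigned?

4

For example, pair applicant 1-job 5, applicant 3-job 3, applicant 4-job 2, applicant 5-job 4.
The set {applicant 1, applicant 2} has only 1 neighbour ({job 5}), so by Hall's theorem at most 4 of the 5 applicants can be matched.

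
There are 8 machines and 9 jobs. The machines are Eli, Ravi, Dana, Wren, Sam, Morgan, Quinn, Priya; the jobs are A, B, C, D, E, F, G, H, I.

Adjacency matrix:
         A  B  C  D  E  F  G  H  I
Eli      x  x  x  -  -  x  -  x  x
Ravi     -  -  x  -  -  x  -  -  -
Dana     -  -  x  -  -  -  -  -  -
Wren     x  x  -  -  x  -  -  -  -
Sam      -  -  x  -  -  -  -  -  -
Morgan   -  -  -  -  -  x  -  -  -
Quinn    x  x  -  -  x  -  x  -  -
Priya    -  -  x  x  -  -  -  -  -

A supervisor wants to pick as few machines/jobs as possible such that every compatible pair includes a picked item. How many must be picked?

{Eli, Wren, Quinn, Priya, C, F} is a vertex cover of size 6: every edge has an endpoint in this set.
No smaller cover exists because Eli–A, Ravi–F, Dana–C, Wren–E, Quinn–B, Priya–D is a matching of size 6, and a cover must include an endpoint of each of these disjoint edges (König's theorem).

6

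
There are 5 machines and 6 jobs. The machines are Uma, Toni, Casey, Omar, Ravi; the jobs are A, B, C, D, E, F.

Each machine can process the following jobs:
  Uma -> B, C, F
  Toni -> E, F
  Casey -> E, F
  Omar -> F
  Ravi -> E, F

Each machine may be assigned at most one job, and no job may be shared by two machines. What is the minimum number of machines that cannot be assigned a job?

2

One maximum matching: Uma→B, Toni→F, Casey→E.
The set {Toni, Casey, Omar, Ravi} has only 2 neighbours ({E, F}), so by Hall's theorem at most 3 of the 5 machines can be matched.
That matches 3 of the 5, leaving 2 unmatched; no matching can do better.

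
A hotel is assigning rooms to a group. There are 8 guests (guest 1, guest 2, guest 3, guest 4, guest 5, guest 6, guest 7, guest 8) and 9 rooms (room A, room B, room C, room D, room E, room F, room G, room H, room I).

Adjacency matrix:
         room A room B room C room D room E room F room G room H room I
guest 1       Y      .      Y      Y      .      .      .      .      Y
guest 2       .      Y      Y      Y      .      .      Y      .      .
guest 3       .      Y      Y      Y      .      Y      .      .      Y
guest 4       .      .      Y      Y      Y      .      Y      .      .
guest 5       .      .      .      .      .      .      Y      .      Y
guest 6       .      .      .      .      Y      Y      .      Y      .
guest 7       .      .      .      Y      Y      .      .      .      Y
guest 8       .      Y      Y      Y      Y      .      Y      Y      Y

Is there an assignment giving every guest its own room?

Yes

For example, pair guest 1→room C, guest 2→room B, guest 3→room F, guest 4→room D, guest 5→room G, guest 6→room H, guest 7→room E, guest 8→room I.
Every guest is matched, so this matching saturates all of them.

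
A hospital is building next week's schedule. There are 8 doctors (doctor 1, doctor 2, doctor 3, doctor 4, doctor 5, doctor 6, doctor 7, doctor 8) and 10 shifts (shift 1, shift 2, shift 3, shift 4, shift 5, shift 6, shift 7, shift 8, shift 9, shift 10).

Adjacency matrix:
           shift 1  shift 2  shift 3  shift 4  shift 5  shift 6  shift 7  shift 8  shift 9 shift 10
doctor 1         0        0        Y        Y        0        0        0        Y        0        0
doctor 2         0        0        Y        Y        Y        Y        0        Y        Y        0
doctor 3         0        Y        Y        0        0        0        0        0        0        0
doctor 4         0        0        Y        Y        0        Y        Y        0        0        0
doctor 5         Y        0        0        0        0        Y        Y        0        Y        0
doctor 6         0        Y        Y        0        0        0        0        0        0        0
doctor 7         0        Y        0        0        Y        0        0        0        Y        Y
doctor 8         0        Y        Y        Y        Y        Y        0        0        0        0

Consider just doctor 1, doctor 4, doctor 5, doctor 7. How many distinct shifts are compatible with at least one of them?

10

The union of neighbours of {doctor 1, doctor 4, doctor 5, doctor 7} is {shift 1, shift 2, shift 3, shift 4, shift 5, shift 6, shift 7, shift 8, shift 9, shift 10}, which has 10 elements.
Since |N(S)| = 10 ≥ |S| = 4, Hall's condition holds for this subset.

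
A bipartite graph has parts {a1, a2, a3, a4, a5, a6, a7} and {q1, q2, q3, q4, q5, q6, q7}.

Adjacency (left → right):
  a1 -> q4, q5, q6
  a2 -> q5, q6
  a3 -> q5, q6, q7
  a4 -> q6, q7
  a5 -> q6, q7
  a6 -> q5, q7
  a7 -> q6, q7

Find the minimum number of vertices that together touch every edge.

4

A maximum matching has 4 edges (e.g. a1–q4, a2–q6, a3–q5, a4–q7).
By König's theorem the minimum vertex cover has the same size. One such cover is {a1, q5, q6, q7}.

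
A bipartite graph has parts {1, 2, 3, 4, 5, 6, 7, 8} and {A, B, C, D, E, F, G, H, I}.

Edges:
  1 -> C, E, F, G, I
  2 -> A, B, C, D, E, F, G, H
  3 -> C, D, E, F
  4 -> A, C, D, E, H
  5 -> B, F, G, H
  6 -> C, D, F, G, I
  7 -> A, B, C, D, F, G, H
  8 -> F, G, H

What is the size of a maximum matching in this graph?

For example, pair 1–I, 2–H, 3–C, 4–E, 5–B, 6–G, 7–A, 8–F.
All 8 left vertices are matched, so no larger matching exists.

8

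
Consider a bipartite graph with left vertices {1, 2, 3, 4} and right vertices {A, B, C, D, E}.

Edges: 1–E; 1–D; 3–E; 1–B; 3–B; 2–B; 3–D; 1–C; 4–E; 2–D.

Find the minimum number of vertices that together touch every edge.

{1, 2, 3, 4} is a vertex cover of size 4: every edge has an endpoint in this set.
No smaller cover exists because 1–C, 2–D, 3–B, 4–E is a matching of size 4, and a cover must include an endpoint of each of these disjoint edges (König's theorem).

4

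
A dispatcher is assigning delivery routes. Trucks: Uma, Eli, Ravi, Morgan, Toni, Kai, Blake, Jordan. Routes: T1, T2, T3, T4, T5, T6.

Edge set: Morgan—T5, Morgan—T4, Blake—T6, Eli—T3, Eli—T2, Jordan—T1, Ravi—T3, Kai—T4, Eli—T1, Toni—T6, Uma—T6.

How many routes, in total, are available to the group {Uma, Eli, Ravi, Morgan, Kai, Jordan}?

6

The union of neighbours of {Uma, Eli, Ravi, Morgan, Kai, Jordan} is {T1, T2, T3, T4, T5, T6}, which has 6 elements.
Since |N(S)| = 6 ≥ |S| = 6, Hall's condition holds for this subset.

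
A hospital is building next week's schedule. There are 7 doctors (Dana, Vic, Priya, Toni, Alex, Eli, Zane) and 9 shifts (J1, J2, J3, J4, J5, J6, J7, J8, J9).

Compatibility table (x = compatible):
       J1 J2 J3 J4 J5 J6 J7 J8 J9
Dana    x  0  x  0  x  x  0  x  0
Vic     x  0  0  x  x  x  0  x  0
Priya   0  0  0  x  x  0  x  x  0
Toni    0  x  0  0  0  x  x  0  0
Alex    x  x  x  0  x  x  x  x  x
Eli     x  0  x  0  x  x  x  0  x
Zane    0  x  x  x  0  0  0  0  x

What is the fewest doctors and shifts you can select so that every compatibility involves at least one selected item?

7

{Dana, Vic, Priya, Toni, Alex, Eli, Zane} is a vertex cover of size 7: every edge has an endpoint in this set.
No smaller cover exists because Dana–J3, Vic–J1, Priya–J8, Toni–J2, Alex–J6, Eli–J7, Zane–J9 is a matching of size 7, and a cover must include an endpoint of each of these disjoint edges (König's theorem).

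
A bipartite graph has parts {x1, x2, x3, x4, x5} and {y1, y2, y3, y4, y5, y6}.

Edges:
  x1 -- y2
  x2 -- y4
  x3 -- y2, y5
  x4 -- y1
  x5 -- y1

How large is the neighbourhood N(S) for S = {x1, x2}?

2

The union of neighbours of {x1, x2} is {y2, y4}, which has 2 elements.
Since |N(S)| = 2 ≥ |S| = 2, Hall's condition holds for this subset.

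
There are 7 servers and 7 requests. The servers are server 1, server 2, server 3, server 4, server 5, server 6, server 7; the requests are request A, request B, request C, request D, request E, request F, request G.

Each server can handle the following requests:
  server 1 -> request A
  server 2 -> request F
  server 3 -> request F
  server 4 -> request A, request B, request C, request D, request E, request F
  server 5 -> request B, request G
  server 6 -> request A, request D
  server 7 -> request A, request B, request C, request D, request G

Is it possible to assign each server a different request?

The set {server 2, server 3} has only 1 neighbour ({request F}), so by Hall's theorem at most 6 of the 7 servers can be matched.
Hence no matching covers every server.

No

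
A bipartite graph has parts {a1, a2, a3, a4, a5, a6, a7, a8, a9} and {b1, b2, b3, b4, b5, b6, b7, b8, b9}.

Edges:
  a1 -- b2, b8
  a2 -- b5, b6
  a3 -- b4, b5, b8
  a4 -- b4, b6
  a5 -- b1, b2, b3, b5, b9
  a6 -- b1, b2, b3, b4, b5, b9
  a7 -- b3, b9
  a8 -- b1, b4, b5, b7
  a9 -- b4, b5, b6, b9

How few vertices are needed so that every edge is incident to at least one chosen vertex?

9

The 9 edges a1–b2, a2–b6, a3–b8, a4–b4, a5–b1, a6–b3, a7–b9, a8–b7, a9–b5 form a matching, so any vertex cover needs at least 9 vertices (one per matched edge).
Conversely {a1, a2, a3, a4, a5, a6, a7, a8, a9} meets every edge and has exactly 9 vertices, so 9 is optimal.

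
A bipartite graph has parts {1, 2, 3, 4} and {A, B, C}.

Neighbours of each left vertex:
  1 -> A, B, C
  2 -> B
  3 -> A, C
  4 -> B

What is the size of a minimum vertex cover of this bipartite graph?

3

A maximum matching has 3 edges (e.g. 1–A, 2–B, 3–C).
By König's theorem the minimum vertex cover has the same size. One such cover is {1, 3, B}.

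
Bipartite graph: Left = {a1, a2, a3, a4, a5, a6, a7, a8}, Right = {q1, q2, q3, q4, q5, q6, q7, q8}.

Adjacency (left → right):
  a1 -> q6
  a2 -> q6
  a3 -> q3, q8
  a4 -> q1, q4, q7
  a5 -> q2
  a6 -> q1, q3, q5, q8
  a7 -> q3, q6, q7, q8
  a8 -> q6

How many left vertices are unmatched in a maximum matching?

A valid assignment of size 6: a1–q6, a3–q3, a4–q4, a5–q2, a6–q8, a7–q7.
The set {a1, a2, a8} has only 1 neighbour ({q6}), so by Hall's theorem at most 6 of the 8 left vertices can be matched.
That matches 6 of the 8, leaving 2 unmatched; no matching can do better.

2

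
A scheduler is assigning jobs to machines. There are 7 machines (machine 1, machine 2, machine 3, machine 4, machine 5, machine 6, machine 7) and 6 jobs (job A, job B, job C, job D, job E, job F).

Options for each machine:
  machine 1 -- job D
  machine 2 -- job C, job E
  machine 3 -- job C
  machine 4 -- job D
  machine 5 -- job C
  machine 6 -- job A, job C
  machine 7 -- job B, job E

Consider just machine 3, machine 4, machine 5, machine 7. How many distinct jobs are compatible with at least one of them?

4

The union of neighbours of {machine 3, machine 4, machine 5, machine 7} is {job B, job C, job D, job E}, which has 4 elements.
Since |N(S)| = 4 ≥ |S| = 4, Hall's condition holds for this subset.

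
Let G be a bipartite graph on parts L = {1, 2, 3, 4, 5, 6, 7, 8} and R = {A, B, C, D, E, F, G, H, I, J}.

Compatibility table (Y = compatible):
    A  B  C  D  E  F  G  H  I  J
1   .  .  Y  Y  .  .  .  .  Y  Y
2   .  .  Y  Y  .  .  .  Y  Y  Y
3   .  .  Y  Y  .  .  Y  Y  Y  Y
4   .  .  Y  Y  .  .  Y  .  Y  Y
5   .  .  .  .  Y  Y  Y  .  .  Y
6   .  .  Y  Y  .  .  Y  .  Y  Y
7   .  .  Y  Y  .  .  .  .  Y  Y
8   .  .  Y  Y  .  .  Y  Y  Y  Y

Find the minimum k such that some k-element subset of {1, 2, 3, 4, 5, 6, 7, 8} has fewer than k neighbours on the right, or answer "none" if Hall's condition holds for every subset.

7

Take S = {1, 2, 3, 4, 6, 7, 8}. Its neighbourhood is {C, D, G, H, I, J}, so |N(S)| = 6 < |S| = 7.
Every subset of size less than 7 has at least as many neighbours as members, so 7 is the minimum.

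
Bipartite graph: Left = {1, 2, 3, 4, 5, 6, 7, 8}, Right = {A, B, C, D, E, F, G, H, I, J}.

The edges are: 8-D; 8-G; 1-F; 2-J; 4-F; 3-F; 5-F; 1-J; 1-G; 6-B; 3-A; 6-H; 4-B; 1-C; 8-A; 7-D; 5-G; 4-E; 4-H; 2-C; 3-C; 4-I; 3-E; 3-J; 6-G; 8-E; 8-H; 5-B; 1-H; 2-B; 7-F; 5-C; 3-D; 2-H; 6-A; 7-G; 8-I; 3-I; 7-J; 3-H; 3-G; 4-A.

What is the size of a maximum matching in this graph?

For example, pair 1→H, 2→J, 3→A, 4→E, 5→F, 6→B, 7→D, 8→G.
This saturates every left vertex, so 8 is the maximum.

8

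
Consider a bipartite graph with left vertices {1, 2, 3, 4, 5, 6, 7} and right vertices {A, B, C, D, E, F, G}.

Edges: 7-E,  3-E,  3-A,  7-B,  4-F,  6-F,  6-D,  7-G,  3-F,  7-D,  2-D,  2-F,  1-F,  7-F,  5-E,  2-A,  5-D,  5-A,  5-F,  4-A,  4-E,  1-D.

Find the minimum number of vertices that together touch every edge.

5

A maximum matching has 5 edges (e.g. 1–D, 2–A, 3–F, 4–E, 7–G).
By König's theorem the minimum vertex cover has the same size. One such cover is {7, A, D, E, F}.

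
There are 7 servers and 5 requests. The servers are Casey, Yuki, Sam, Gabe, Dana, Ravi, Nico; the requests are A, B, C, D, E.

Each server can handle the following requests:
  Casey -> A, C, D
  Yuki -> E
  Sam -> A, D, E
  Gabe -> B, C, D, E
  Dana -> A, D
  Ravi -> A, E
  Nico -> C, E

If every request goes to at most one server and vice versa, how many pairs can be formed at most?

5

One maximum matching: Casey→C, Yuki→E, Sam→A, Gabe→B, Dana→D.
The set {Casey, Yuki, Sam, Dana, Ravi, Nico} has only 4 neighbours ({A, C, D, E}), so by Hall's theorem at most 5 of the 7 servers can be matched.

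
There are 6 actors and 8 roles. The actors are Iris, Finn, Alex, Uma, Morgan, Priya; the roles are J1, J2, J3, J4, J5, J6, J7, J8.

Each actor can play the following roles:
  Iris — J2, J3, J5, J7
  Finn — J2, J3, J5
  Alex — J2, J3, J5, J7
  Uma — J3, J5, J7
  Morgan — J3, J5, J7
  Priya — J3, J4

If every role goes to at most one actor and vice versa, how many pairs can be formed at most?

5

One maximum matching: Iris→J5, Finn→J2, Alex→J7, Uma→J3, Priya→J4.
The set {Iris, Finn, Alex, Uma, Morgan} has only 4 neighbours ({J2, J3, J5, J7}), so by Hall's theorem at most 5 of the 6 actors can be matched.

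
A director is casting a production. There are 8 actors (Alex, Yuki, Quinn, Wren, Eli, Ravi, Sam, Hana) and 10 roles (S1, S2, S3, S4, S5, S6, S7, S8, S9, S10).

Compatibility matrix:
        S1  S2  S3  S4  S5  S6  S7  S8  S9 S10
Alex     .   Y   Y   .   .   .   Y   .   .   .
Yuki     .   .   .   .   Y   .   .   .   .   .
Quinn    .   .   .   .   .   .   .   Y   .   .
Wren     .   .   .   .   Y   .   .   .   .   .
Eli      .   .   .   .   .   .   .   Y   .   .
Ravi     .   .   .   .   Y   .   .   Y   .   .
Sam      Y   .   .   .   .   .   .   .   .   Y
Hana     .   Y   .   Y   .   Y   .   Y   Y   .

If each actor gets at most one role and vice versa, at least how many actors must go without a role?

3

One maximum matching: Alex-S7, Yuki-S5, Quinn-S8, Sam-S10, Hana-S2.
The set {Yuki, Quinn, Wren, Eli, Ravi} has only 2 neighbours ({S5, S8}), so by Hall's theorem at most 5 of the 8 actors can be matched.
That matches 5 of the 8, leaving 3 unmatched; no matching can do better.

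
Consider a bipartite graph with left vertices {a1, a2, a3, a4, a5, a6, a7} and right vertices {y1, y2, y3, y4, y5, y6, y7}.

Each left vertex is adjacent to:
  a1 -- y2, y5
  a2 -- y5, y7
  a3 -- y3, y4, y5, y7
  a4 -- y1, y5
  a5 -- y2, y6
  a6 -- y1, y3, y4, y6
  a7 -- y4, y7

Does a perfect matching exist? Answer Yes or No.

A valid assignment of size 7: a1→y2, a2→y5, a3→y4, a4→y1, a5→y6, a6→y3, a7→y7.
All 7 left vertices are covered.

Yes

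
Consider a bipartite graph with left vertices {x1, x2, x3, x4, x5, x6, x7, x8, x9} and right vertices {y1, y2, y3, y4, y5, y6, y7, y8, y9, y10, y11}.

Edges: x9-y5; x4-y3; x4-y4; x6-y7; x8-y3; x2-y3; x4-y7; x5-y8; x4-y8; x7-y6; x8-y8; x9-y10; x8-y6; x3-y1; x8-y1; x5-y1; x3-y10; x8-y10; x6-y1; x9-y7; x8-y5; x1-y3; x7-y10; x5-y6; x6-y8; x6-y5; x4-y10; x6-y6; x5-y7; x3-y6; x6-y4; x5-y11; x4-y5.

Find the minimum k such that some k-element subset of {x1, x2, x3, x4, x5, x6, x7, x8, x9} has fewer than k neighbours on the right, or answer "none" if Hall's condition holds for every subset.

Take S = {x1, x2}. Its neighbourhood is {y3}, so |N(S)| = 1 < |S| = 2.
No single vertex violates Hall's condition since each has at least one neighbour, so 2 is the minimum.

2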